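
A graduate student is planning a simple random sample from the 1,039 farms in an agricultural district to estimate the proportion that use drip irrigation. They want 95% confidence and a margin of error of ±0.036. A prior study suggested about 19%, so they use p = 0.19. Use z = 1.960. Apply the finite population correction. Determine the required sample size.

Unadjusted: n₀ = 1.960² × 0.19 × 0.81 / 0.036² ≈ 456.19, so n₀ = 457.
Finite population correction with N = 1,039: n = n₀ / (1 + (n₀−1)/N) = 457 / (1 + 456/1039) = 457 / 1.4389 ≈ 317.61.
Rounding up, n = 318.

318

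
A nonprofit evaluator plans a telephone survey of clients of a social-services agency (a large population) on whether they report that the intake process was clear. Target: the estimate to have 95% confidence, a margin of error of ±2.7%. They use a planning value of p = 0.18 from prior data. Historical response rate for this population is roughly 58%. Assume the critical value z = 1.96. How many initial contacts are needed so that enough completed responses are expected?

Completed interviews needed: n₀ = 1.96² × 0.1476 / 0.027² ≈ 777.81 → 778.
At a 58% response rate, contacts needed = 778 / 0.58 ≈ 1341.38 → 1342.

1342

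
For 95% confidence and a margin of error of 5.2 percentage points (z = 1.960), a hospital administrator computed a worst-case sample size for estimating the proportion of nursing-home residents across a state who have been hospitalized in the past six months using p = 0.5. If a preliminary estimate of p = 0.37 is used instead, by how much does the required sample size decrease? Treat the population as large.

24

Conservative (p = 0.5): n = 1.960² × 0.25 / 0.052² ≈ 355.18 → 356.
Using p = 0.37: p(1−p) = 0.2331, so n = 1.960² × 0.2331 / 0.052² ≈ 331.17 → 332.
Reduction: 356 − 332 = 24.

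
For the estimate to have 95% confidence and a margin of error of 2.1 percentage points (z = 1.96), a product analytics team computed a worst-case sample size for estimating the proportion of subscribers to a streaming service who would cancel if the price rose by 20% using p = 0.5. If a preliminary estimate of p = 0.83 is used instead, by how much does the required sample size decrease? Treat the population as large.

948

Conservative (p = 0.5): n = 1.96² × 0.25 / 0.021² ≈ 2177.78 → 2178.
Using p = 0.83: p(1−p) = 0.1411, so n = 1.96² × 0.1411 / 0.021² ≈ 1229.14 → 1230.
Reduction: 2178 − 1230 = 948.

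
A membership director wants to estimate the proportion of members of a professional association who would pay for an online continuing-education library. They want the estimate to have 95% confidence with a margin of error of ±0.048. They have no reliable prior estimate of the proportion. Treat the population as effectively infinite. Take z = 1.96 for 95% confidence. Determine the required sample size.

417

With no prior estimate, use p = 0.5, giving p(1−p) = 0.25.
n = z²·p(1−p)/E² = 1.96² × 0.2500 / 0.048² = 3.8416 × 0.2500 / 0.002304 ≈ 416.84.
Rounding up gives n = 417.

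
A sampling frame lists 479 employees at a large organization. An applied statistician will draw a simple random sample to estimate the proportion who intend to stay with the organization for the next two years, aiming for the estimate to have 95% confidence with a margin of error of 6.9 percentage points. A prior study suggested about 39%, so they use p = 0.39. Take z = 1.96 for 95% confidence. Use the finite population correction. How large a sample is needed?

Unadjusted: n₀ = 1.96² × 0.39 × 0.61 / 0.069² ≈ 191.96, so n₀ = 192.
Finite population correction with N = 479: n = n₀ / (1 + (n₀−1)/N) = 192 / (1 + 191/479) = 192 / 1.3987 ≈ 137.27.
Rounding up, n = 138.

138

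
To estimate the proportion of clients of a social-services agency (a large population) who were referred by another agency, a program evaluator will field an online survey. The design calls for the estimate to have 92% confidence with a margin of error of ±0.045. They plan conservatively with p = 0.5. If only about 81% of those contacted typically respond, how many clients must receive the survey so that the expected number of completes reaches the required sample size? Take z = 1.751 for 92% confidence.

468

Completed interviews needed: n₀ = 1.751² × 0.2500 / 0.045² ≈ 378.52 → 379.
At an 81% response rate, contacts needed = 379 / 0.81 ≈ 467.90 → 468.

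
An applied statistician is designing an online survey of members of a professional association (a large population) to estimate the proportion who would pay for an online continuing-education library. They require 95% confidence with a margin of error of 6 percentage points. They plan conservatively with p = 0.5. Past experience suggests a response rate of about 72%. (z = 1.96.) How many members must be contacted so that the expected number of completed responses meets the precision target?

Completed interviews needed: n₀ = 1.96² × 0.2500 / 0.060² ≈ 266.78 → 267.
At a 72% response rate, contacts needed = 267 / 0.72 ≈ 370.83 → 371.

371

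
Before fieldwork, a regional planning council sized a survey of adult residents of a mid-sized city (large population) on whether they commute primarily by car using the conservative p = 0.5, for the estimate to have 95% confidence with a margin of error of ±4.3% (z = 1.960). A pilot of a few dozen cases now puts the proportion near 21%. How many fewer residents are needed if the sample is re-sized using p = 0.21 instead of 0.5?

Conservative (p = 0.5): n = 1.960² × 0.25 / 0.043² ≈ 519.42 → 520.
Using p = 0.21: p(1−p) = 0.1659, so n = 1.960² × 0.1659 / 0.043² ≈ 344.68 → 345.
Reduction: 520 − 345 = 175.

175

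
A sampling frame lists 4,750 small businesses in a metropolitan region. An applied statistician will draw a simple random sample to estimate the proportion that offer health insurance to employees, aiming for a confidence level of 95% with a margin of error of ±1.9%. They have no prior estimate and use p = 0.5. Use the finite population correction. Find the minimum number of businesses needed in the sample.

For 95% confidence, z = 1.960.
Unadjusted: n₀ = 1.960² × 0.50 × 0.50 / 0.019² ≈ 2660.39, so n₀ = 2661.
Finite population correction with N = 4,750: n = n₀ / (1 + (n₀−1)/N) = 2661 / (1 + 2660/4750) = 2661 / 1.5600 ≈ 1705.77.
Rounding up, n = 1706.

1706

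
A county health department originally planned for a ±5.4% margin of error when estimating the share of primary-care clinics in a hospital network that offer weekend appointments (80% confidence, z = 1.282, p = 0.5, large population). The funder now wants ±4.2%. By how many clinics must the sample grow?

At ±5.4%: n = 1.282² × 0.2500 / 0.054² ≈ 140.91 → 141.
At ±4.2%: n = 1.282² × 0.2500 / 0.042² ≈ 232.93 → 233.
Additional respondents: 233 − 141 = 92.

92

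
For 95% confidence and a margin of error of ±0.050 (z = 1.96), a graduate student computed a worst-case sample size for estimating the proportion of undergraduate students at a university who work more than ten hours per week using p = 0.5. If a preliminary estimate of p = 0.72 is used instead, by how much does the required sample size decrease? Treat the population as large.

75

Conservative (p = 0.5): n = 1.96² × 0.25 / 0.050² ≈ 384.16 → 385.
Using p = 0.72: p(1−p) = 0.2016, so n = 1.96² × 0.2016 / 0.050² ≈ 309.79 → 310.
Reduction: 385 − 310 = 75.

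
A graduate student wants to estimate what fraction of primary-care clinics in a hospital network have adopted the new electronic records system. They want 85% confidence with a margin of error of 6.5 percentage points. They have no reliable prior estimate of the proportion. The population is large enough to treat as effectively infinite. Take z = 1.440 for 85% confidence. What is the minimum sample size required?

With no prior estimate, use p = 0.5, giving p(1−p) = 0.25.
n = z²·p(1−p)/E² = 1.440² × 0.2500 / 0.065² = 2.0736 × 0.2500 / 0.004225 ≈ 122.70.
Rounding up gives n = 123.

123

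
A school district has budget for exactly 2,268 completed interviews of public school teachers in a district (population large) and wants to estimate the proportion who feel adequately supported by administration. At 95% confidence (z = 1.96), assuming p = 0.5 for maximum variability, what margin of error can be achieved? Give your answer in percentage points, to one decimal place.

2.1

SE(p̂) = √[p(1−p)/n] = √[0.2500/2268] = 0.01050.
E = z × SE = 1.96 × 0.01050 = 0.02058, or 2.1 percentage points.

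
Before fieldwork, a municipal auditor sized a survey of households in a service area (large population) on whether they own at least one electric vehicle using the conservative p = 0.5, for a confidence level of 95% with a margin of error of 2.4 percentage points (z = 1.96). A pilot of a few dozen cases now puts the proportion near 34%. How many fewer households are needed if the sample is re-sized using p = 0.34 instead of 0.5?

171

Conservative (p = 0.5): n = 1.96² × 0.25 / 0.024² ≈ 1667.36 → 1668.
Using p = 0.34: p(1−p) = 0.2244, so n = 1.96² × 0.2244 / 0.024² ≈ 1496.62 → 1497.
Reduction: 1668 − 1497 = 171.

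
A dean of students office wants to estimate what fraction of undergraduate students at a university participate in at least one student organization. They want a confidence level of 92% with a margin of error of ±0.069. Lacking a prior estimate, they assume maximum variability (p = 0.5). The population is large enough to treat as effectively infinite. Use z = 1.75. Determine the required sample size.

With p = 0.5, p(1−p) = 0.25.
n = z²·p(1−p)/E² = 1.75² × 0.2500 / 0.069² = 3.0625 × 0.2500 / 0.004761 ≈ 160.81.
Rounding up gives n = 161.

161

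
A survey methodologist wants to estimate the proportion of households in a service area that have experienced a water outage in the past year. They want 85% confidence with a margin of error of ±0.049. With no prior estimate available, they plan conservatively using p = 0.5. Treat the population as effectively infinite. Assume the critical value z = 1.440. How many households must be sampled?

With p = 0.5, p(1−p) = 0.25.
n = z²·p(1−p)/E² = 1.440² × 0.2500 / 0.049² = 2.0736 × 0.2500 / 0.002401 ≈ 215.91.
Rounding up gives n = 216.

216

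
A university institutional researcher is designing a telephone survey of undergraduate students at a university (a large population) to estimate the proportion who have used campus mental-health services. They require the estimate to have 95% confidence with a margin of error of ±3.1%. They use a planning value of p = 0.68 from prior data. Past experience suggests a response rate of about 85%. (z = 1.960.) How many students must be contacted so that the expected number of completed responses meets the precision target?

Completed interviews needed: n₀ = 1.960² × 0.2176 / 0.031² ≈ 869.86 → 870.
At an 85% response rate, contacts needed = 870 / 0.85 ≈ 1023.53 → 1024.

1024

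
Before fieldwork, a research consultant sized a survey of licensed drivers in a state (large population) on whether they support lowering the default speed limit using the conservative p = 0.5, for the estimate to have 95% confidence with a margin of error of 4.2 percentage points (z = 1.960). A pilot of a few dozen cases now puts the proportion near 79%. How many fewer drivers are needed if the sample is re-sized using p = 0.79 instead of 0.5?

Conservative (p = 0.5): n = 1.960² × 0.25 / 0.042² ≈ 544.44 → 545.
Using p = 0.79: p(1−p) = 0.1659, so n = 1.960² × 0.1659 / 0.042² ≈ 361.29 → 362.
Reduction: 545 − 362 = 183.

183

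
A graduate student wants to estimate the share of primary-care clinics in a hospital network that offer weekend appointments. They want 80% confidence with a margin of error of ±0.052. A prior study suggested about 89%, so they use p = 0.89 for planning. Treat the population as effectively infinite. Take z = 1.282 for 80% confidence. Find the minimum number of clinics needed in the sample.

60

With p = 0.89, p(1−p) = 0.0979.
n = z²·p(1−p)/E² = 1.282² × 0.0979 / 0.052² = 1.6435 × 0.0979 / 0.002704 ≈ 59.50.
Rounding up gives n = 60.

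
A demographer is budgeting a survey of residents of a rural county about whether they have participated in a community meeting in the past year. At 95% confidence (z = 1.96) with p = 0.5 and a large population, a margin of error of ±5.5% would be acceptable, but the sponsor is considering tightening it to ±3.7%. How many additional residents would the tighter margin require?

384

At ±5.5%: n = 1.96² × 0.2500 / 0.055² ≈ 317.49 → 318.
At ±3.7%: n = 1.96² × 0.2500 / 0.037² ≈ 701.53 → 702.
Additional respondents: 702 − 318 = 384.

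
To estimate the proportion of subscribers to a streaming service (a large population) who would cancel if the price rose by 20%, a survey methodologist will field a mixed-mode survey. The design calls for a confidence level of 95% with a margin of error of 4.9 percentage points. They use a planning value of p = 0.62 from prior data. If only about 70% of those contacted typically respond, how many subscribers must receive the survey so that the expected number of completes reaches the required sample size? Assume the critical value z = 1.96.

539

Completed interviews needed: n₀ = 1.96² × 0.2356 / 0.049² ≈ 376.96 → 377.
At a 70% response rate, contacts needed = 377 / 0.70 ≈ 538.57 → 539.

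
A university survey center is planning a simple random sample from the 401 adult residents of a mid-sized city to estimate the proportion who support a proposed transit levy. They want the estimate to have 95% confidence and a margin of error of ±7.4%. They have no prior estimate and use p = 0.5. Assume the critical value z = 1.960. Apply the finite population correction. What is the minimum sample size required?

123

Unadjusted: n₀ = 1.960² × 0.50 × 0.50 / 0.074² ≈ 175.38, so n₀ = 176.
Finite population correction with N = 401: n = n₀ / (1 + (n₀−1)/N) = 176 / (1 + 175/401) = 176 / 1.4364 ≈ 122.53.
Rounding up, n = 123.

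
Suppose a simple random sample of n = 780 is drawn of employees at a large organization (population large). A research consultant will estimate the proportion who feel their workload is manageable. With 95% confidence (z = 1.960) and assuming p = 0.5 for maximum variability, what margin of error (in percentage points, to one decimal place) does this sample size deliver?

3.5

SE(p̂) = √[p(1−p)/n] = √[0.2500/780] = 0.01790.
E = z × SE = 1.960 × 0.01790 = 0.03509, or 3.5 percentage points.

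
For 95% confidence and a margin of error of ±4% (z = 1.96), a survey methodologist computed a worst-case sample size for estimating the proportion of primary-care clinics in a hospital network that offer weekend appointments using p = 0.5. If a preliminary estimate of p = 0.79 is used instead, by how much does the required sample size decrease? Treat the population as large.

202

Conservative (p = 0.5): n = 1.96² × 0.25 / 0.040² ≈ 600.25 → 601.
Using p = 0.79: p(1−p) = 0.1659, so n = 1.96² × 0.1659 / 0.040² ≈ 398.33 → 399.
Reduction: 601 − 399 = 202.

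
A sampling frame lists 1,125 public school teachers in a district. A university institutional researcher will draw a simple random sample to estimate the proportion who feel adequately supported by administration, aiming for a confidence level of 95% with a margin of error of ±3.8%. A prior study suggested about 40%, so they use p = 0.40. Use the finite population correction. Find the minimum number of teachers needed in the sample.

408

For 95% confidence, z = 1.960.
Unadjusted: n₀ = 1.960² × 0.40 × 0.60 / 0.038² ≈ 638.49, so n₀ = 639.
Finite population correction with N = 1,125: n = n₀ / (1 + (n₀−1)/N) = 639 / (1 + 638/1125) = 639 / 1.5671 ≈ 407.76.
Rounding up, n = 408.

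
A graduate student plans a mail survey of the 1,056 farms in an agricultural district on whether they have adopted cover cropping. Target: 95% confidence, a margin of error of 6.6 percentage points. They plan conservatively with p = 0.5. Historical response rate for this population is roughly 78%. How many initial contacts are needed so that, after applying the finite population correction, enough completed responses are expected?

235

For 95% confidence, z = 1.960.
Completed interviews needed (unadjusted): n₀ = 1.960² × 0.2500 / 0.066² ≈ 220.48 → 221.
FPC for N = 1,056: n = 221 / (1 + 220/1056) = 221 / 1.2083 ≈ 182.90 → 183.
At a 78% response rate, contacts needed = 183 / 0.78 ≈ 234.62 → 235.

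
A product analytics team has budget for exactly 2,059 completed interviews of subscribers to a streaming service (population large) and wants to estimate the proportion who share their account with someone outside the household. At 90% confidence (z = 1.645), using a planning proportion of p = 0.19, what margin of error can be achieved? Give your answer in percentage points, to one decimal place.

1.4

SE(p̂) = √[p(1−p)/n] = √[0.1539/2059] = 0.00865.
E = z × SE = 1.645 × 0.00865 = 0.01422, or 1.4 percentage points.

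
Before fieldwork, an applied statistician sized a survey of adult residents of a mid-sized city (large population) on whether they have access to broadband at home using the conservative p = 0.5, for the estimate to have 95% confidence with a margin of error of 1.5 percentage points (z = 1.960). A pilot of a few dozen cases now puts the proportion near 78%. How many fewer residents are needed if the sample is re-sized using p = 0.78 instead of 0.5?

Conservative (p = 0.5): n = 1.960² × 0.25 / 0.015² ≈ 4268.44 → 4269.
Using p = 0.78: p(1−p) = 0.1716, so n = 1.960² × 0.1716 / 0.015² ≈ 2929.86 → 2930.
Reduction: 4269 − 2930 = 1339.

1339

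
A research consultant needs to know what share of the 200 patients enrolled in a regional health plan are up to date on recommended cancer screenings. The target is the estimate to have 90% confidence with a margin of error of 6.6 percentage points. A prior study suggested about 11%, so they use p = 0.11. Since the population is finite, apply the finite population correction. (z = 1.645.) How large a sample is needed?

47

Unadjusted: n₀ = 1.645² × 0.11 × 0.89 / 0.066² ≈ 60.82, so n₀ = 61.
Finite population correction with N = 200: n = n₀ / (1 + (n₀−1)/N) = 61 / (1 + 60/200) = 61 / 1.3000 ≈ 46.92.
Rounding up, n = 47.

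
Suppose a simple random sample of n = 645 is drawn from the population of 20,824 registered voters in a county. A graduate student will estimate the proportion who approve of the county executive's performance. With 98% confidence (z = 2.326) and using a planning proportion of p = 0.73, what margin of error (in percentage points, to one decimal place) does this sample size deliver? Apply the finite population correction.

4.0

Finite-population factor: (N−n)/(N−1) = (20824−645)/(20824−1) = 0.9691.
SE(p̂) = √[p(1−p)/n · (N−n)/(N−1)] = √[0.1971/645 × 0.9691] = 0.01721.
E = z × SE = 2.326 × 0.01721 = 0.04003 ≈ 4.0 percentage points.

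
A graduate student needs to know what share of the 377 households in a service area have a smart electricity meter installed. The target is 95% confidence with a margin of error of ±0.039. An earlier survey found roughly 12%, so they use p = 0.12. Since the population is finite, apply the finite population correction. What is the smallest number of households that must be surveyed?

157

For 95% confidence, z = 1.960.
Unadjusted: n₀ = 1.960² × 0.12 × 0.88 / 0.039² ≈ 266.71, so n₀ = 267.
Finite population correction with N = 377: n = n₀ / (1 + (n₀−1)/N) = 267 / (1 + 266/377) = 267 / 1.7056 ≈ 156.55.
Rounding up, n = 157.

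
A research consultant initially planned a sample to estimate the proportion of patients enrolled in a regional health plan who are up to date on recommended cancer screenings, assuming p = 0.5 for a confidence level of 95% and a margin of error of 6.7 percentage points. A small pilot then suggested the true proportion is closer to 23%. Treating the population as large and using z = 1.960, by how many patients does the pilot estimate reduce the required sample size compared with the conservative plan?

Conservative (p = 0.5): n = 1.960² × 0.25 / 0.067² ≈ 213.95 → 214.
Using p = 0.23: p(1−p) = 0.1771, so n = 1.960² × 0.1771 / 0.067² ≈ 151.56 → 152.
Reduction: 214 − 152 = 62.

62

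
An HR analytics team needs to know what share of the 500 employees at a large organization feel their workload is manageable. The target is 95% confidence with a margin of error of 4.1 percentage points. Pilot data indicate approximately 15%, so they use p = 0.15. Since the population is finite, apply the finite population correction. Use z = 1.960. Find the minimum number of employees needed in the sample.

185

Unadjusted: n₀ = 1.960² × 0.15 × 0.85 / 0.041² ≈ 291.38, so n₀ = 292.
Finite population correction with N = 500: n = n₀ / (1 + (n₀−1)/N) = 292 / (1 + 291/500) = 292 / 1.5820 ≈ 184.58.
Rounding up, n = 185.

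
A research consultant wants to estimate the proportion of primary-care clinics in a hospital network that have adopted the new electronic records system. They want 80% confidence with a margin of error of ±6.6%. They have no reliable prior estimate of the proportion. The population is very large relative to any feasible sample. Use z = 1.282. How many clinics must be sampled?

95

With no prior estimate, use p = 0.5, giving p(1−p) = 0.25.
n = z²·p(1−p)/E² = 1.282² × 0.2500 / 0.066² = 1.6435 × 0.2500 / 0.004356 ≈ 94.33.
Rounding up gives n = 95.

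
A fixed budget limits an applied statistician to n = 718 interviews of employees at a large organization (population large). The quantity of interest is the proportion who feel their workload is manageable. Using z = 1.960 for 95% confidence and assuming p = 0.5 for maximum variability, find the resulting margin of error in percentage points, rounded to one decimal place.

3.7

SE(p̂) = √[p(1−p)/n] = √[0.2500/718] = 0.01866.
E = z × SE = 1.960 × 0.01866 = 0.03657, or 3.7 percentage points.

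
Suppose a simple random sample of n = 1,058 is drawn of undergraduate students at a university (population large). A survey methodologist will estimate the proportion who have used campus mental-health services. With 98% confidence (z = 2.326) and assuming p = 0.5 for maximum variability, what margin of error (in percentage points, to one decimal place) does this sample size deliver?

3.6

SE(p̂) = √[p(1−p)/n] = √[0.2500/1058] = 0.01537.
E = z × SE = 2.326 × 0.01537 = 0.03576, or 3.6 percentage points.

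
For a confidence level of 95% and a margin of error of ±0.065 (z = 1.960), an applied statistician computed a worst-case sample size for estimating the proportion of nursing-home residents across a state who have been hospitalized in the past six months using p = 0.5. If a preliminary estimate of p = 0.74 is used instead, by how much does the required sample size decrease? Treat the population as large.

Conservative (p = 0.5): n = 1.960² × 0.25 / 0.065² ≈ 227.31 → 228.
Using p = 0.74: p(1−p) = 0.1924, so n = 1.960² × 0.1924 / 0.065² ≈ 174.94 → 175.
Reduction: 228 − 175 = 53.

53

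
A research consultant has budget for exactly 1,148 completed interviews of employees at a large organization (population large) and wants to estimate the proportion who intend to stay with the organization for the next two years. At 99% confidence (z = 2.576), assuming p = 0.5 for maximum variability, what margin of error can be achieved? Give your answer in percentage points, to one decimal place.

SE(p̂) = √[p(1−p)/n] = √[0.2500/1148] = 0.01476.
E = z × SE = 2.576 × 0.01476 = 0.03801, or 3.8 percentage points.

3.8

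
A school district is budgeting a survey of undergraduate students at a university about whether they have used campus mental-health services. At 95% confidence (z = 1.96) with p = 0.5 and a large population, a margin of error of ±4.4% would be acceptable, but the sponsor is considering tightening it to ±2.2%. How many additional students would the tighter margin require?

At ±4.4%: n = 1.96² × 0.2500 / 0.044² ≈ 496.07 → 497.
At ±2.2%: n = 1.96² × 0.2500 / 0.022² ≈ 1984.30 → 1985.
Additional respondents: 1985 − 497 = 1488.

1488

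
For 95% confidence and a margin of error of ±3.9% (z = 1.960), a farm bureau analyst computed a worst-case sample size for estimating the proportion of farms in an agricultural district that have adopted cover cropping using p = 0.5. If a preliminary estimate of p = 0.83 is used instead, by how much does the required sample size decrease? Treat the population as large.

275

Conservative (p = 0.5): n = 1.960² × 0.25 / 0.039² ≈ 631.43 → 632.
Using p = 0.83: p(1−p) = 0.1411, so n = 1.960² × 0.1411 / 0.039² ≈ 356.38 → 357.
Reduction: 632 − 357 = 275.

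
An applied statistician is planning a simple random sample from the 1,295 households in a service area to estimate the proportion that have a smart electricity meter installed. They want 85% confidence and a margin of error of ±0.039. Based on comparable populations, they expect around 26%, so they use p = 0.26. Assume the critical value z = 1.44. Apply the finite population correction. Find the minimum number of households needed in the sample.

219

Unadjusted: n₀ = 1.44² × 0.26 × 0.74 / 0.039² ≈ 262.30, so n₀ = 263.
Finite population correction with N = 1,295: n = n₀ / (1 + (n₀−1)/N) = 263 / (1 + 262/1295) = 263 / 1.2023 ≈ 218.74.
Rounding up, n = 219.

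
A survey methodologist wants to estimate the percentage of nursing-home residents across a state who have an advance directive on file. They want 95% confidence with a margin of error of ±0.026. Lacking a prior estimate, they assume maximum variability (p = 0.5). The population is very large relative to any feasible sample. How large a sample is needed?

1421

For 95% confidence, z = 1.960.
With p = 0.5, p(1−p) = 0.25.
n = z²·p(1−p)/E² = 1.960² × 0.2500 / 0.026² = 3.8416 × 0.2500 / 0.000676 ≈ 1420.71.
Rounding up gives n = 1421.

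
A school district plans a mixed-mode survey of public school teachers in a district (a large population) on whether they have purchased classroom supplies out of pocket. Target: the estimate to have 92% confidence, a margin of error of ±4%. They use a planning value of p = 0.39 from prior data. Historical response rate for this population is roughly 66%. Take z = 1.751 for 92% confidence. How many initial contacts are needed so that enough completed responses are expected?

Completed interviews needed: n₀ = 1.751² × 0.2379 / 0.040² ≈ 455.88 → 456.
At a 66% response rate, contacts needed = 456 / 0.66 ≈ 690.91 → 691.

691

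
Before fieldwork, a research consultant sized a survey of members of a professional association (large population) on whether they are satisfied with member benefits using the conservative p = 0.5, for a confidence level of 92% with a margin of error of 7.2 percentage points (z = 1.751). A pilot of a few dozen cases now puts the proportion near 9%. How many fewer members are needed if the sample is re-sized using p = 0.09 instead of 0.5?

Conservative (p = 0.5): n = 1.751² × 0.25 / 0.072² ≈ 147.86 → 148.
Using p = 0.09: p(1−p) = 0.0819, so n = 1.751² × 0.0819 / 0.072² ≈ 48.44 → 49.
Reduction: 148 − 49 = 99.

99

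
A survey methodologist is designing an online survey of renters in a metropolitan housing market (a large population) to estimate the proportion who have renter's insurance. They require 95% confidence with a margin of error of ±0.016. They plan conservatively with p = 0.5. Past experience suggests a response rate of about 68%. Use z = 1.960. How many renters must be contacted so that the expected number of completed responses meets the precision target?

5518

Completed interviews needed: n₀ = 1.960² × 0.2500 / 0.016² ≈ 3751.56 → 3752.
At a 68% response rate, contacts needed = 3752 / 0.68 ≈ 5517.65 → 5518.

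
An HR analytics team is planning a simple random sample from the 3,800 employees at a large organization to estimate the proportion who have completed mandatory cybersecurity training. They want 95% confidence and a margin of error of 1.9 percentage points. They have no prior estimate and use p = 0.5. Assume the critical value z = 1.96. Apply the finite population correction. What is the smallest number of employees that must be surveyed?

1566

Unadjusted: n₀ = 1.96² × 0.50 × 0.50 / 0.019² ≈ 2660.39, so n₀ = 2661.
Finite population correction with N = 3,800: n = n₀ / (1 + (n₀−1)/N) = 2661 / (1 + 2660/3800) = 2661 / 1.7000 ≈ 1565.29.
Rounding up, n = 1566.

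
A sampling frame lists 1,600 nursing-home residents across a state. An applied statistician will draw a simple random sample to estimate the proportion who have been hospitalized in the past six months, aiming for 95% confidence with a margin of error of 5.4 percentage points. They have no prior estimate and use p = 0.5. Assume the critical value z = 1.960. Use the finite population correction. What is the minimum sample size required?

Unadjusted: n₀ = 1.960² × 0.50 × 0.50 / 0.054² ≈ 329.36, so n₀ = 330.
Finite population correction with N = 1,600: n = n₀ / (1 + (n₀−1)/N) = 330 / (1 + 329/1600) = 330 / 1.2056 ≈ 273.72.
Rounding up, n = 274.

274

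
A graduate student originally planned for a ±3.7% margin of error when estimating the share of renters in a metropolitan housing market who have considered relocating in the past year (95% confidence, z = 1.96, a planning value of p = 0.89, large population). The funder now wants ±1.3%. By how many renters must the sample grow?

At ±3.7%: n = 1.96² × 0.0979 / 0.037² ≈ 274.72 → 275.
At ±1.3%: n = 1.96² × 0.0979 / 0.013² ≈ 2225.40 → 2226.
Additional respondents: 2226 − 275 = 1951.

1951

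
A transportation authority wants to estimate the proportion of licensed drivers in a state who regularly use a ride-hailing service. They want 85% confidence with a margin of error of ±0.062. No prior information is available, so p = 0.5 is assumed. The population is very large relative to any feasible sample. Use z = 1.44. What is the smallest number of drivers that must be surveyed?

135

With p = 0.5, p(1−p) = 0.25.
n = z²·p(1−p)/E² = 1.44² × 0.2500 / 0.062² = 2.0736 × 0.2500 / 0.003844 ≈ 134.86.
Rounding up gives n = 135.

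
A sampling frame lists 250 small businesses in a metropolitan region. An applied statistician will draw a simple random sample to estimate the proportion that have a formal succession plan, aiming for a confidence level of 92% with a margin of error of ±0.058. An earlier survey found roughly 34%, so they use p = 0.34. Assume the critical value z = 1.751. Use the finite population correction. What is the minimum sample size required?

Unadjusted: n₀ = 1.751² × 0.34 × 0.66 / 0.058² ≈ 204.52, so n₀ = 205.
Finite population correction with N = 250: n = n₀ / (1 + (n₀−1)/N) = 205 / (1 + 204/250) = 205 / 1.8160 ≈ 112.89.
Rounding up, n = 113.

113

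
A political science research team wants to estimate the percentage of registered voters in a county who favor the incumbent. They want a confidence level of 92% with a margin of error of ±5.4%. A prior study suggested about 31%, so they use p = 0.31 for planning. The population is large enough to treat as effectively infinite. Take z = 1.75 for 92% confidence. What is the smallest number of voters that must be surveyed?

With p = 0.31, p(1−p) = 0.2139.
n = z²·p(1−p)/E² = 1.75² × 0.2139 / 0.054² = 3.0625 × 0.2139 / 0.002916 ≈ 224.65.
Rounding up gives n = 225.

225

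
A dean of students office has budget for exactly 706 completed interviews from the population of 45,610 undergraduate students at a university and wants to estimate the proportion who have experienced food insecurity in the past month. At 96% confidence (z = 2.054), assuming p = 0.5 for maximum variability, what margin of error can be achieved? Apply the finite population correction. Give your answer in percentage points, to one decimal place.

3.8

Finite-population factor: (N−n)/(N−1) = (45610−706)/(45610−1) = 0.9845.
SE(p̂) = √[p(1−p)/n · (N−n)/(N−1)] = √[0.2500/706 × 0.9845] = 0.01867.
E = z × SE = 2.054 × 0.01867 = 0.03835 ≈ 3.8 percentage points.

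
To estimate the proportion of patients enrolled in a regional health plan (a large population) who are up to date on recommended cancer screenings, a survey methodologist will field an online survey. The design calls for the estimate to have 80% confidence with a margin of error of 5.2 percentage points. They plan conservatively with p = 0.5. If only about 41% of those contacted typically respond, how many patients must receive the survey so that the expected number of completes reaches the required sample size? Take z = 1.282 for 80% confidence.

371

Completed interviews needed: n₀ = 1.282² × 0.2500 / 0.052² ≈ 151.95 → 152.
At a 41% response rate, contacts needed = 152 / 0.41 ≈ 370.73 → 371.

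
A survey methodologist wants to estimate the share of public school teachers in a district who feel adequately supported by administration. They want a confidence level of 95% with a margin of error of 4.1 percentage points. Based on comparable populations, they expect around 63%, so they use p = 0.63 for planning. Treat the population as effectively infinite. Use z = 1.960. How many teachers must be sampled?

533

With p = 0.63, p(1−p) = 0.2331.
n = z²·p(1−p)/E² = 1.960² × 0.2331 / 0.041² = 3.8416 × 0.2331 / 0.001681 ≈ 532.70.
Rounding up gives n = 533.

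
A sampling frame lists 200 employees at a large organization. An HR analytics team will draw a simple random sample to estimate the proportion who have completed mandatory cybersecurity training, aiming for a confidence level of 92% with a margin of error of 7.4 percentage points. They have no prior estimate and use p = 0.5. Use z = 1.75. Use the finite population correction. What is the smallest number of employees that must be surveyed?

Unadjusted: n₀ = 1.75² × 0.50 × 0.50 / 0.074² ≈ 139.81, so n₀ = 140.
Finite population correction with N = 200: n = n₀ / (1 + (n₀−1)/N) = 140 / (1 + 139/200) = 140 / 1.6950 ≈ 82.60.
Rounding up, n = 83.

83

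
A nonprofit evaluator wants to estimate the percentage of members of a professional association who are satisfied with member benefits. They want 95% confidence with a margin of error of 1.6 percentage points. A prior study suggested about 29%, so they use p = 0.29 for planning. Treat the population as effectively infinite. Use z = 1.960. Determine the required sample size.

3090

With p = 0.29, p(1−p) = 0.2059.
n = z²·p(1−p)/E² = 1.960² × 0.2059 / 0.016² = 3.8416 × 0.2059 / 0.000256 ≈ 3089.79.
Rounding up gives n = 3090.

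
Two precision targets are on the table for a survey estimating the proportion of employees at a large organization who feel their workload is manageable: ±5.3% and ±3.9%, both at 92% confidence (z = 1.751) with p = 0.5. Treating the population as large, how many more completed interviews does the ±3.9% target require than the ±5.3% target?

231

At ±5.3%: n = 1.751² × 0.2500 / 0.053² ≈ 272.87 → 273.
At ±3.9%: n = 1.751² × 0.2500 / 0.039² ≈ 503.94 → 504.
Additional respondents: 504 − 273 = 231.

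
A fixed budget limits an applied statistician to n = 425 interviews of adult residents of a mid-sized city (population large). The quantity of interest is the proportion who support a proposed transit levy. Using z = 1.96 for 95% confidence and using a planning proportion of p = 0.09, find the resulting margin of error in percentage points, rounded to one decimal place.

2.7

SE(p̂) = √[p(1−p)/n] = √[0.0819/425] = 0.01388.
E = z × SE = 1.96 × 0.01388 = 0.02721, or 2.7 percentage points.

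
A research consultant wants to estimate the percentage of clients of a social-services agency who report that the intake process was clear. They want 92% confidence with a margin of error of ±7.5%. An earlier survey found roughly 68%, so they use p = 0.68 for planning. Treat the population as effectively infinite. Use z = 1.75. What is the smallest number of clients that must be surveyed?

119

With p = 0.68, p(1−p) = 0.2176.
n = z²·p(1−p)/E² = 1.75² × 0.2176 / 0.075² = 3.0625 × 0.2176 / 0.005625 ≈ 118.47.
Rounding up gives n = 119.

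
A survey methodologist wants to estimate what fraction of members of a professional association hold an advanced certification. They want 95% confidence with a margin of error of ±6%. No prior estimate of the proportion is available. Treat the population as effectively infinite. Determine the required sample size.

267

For 95% confidence, z = 1.96.
With no prior estimate, use p = 0.5, giving p(1−p) = 0.25.
n = z²·p(1−p)/E² = 1.96² × 0.2500 / 0.060² = 3.8416 × 0.2500 / 0.003600 ≈ 266.78.
Rounding up gives n = 267.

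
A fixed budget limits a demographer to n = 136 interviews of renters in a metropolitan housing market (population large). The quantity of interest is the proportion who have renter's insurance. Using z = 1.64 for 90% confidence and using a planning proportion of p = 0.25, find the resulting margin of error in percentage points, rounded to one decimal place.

6.1

SE(p̂) = √[p(1−p)/n] = √[0.1875/136] = 0.03713.
E = z × SE = 1.64 × 0.03713 = 0.06089, or 6.1 percentage points.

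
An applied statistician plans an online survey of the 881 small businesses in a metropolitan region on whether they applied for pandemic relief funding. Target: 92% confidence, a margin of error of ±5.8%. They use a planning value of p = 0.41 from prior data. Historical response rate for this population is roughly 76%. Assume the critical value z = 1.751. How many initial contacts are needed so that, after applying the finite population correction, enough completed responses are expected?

Completed interviews needed (unadjusted): n₀ = 1.751² × 0.2419 / 0.058² ≈ 220.47 → 221.
FPC for N = 881: n = 221 / (1 + 220/881) = 221 / 1.2497 ≈ 176.84 → 177.
At a 76% response rate, contacts needed = 177 / 0.76 ≈ 232.89 → 233.

233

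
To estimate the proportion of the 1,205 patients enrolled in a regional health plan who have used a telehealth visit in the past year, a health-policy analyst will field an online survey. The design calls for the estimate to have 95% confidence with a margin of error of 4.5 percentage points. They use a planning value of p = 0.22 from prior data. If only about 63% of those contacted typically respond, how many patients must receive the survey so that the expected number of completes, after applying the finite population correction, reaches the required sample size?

For 95% confidence, z = 1.96.
Completed interviews needed (unadjusted): n₀ = 1.96² × 0.1716 / 0.045² ≈ 325.54 → 326.
FPC for N = 1,205: n = 326 / (1 + 325/1205) = 326 / 1.2697 ≈ 256.75 → 257.
At a 63% response rate, contacts needed = 257 / 0.63 ≈ 407.94 → 408.

408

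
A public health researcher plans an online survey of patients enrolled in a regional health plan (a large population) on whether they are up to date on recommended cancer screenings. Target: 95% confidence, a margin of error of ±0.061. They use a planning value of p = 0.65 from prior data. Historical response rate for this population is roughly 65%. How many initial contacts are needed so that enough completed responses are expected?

362

For 95% confidence, z = 1.96.
Completed interviews needed: n₀ = 1.96² × 0.2275 / 0.061² ≈ 234.87 → 235.
At a 65% response rate, contacts needed = 235 / 0.65 ≈ 361.54 → 362.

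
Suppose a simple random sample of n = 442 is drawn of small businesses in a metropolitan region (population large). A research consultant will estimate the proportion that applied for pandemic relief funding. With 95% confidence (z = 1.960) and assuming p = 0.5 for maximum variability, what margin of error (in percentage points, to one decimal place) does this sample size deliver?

SE(p̂) = √[p(1−p)/n] = √[0.2500/442] = 0.02378.
E = z × SE = 1.960 × 0.02378 = 0.04661, or 4.7 percentage points.

4.7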